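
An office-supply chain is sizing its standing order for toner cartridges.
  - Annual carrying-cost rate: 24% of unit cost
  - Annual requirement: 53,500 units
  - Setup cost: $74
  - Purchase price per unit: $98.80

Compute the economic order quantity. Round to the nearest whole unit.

Carrying cost H = $98.8 × 24% = $23.7120/unit/yr
EOQ = √(2DS/H) = √(2 × 53,500 × 74 / 23.712)
    = √(333,923.75) ≈ 577.86

578 units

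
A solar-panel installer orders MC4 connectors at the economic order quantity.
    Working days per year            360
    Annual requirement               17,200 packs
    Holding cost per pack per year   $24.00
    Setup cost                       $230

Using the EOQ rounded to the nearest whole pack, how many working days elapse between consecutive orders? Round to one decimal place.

12.0 days

EOQ = √(2DS/H) = √(2 × 17,200 × 230 / 24)
    = √(329,666.67) ≈ 574.17 → Q = 574 packs
T = Q/D × 360 days = 574/17,200 × 360 = 12.014 days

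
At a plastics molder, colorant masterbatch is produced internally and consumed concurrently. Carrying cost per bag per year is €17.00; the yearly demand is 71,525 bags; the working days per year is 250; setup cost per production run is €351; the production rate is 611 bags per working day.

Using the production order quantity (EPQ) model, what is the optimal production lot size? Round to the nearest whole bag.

2,357 bags

d = 71,525/250 = 286.1000 bags/day;  effective holding cost H(1 − d/p) = 17·(1 − 286.1000/611) = 9.03977
Q* = √(2DS / H_eff) = √(2·71,525·351 / 9.03977) ≈ 2,356.78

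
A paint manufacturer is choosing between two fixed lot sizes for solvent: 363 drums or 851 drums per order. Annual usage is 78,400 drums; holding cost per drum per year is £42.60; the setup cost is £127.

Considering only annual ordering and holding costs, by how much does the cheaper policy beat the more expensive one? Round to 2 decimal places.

£5,334.68

Annual cost at Q: ordering D·S/Q plus holding Q·H/2.
TC(363) = (78,400/363)×127 + (363/2)×42.6 = £35,161.10
TC(851) = (78,400/851)×127 + (851/2)×42.6 = £29,826.42
|ΔTC| = |£35,161.10 − £29,826.42| = £5,334.68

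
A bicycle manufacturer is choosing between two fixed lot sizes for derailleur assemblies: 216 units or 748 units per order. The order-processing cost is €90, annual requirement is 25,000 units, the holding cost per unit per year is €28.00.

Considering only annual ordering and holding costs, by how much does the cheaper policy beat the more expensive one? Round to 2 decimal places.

For each Q, cost = (D/Q)·S + (Q/2)·H.
TC(216) = (25,000/216)×90 + (216/2)×28 = €13,440.67
TC(748) = (25,000/748)×90 + (748/2)×28 = €13,480.02
Cheaper: Q = 216.  Difference = €39.35

€39.35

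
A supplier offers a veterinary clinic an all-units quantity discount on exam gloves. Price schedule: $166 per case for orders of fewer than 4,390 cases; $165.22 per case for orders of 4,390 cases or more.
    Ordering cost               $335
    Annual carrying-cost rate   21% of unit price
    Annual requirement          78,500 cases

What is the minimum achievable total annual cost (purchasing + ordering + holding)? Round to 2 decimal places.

$13,051,918.48

H₁ = 21%×$166 = $34.8600;  H₂ = 21%×$165.22 = $34.6962
EOQ₁ = √(2×78,500×335/34.8600) = 1,228.31  (< 4,390, feasible at tier 1)
EOQ₂ = √(2×78,500×335/34.6962) = 1,231.21  (< 4,390 → use Q = 4,390 at tier-2 price)
TC(tier 1 (EOQ₁), Q≈1,228.3) = $13,073,818.94
TC(tier 2, Q≈4,390.0) = $13,051,918.48
Minimum at tier 2: $13,051,918.48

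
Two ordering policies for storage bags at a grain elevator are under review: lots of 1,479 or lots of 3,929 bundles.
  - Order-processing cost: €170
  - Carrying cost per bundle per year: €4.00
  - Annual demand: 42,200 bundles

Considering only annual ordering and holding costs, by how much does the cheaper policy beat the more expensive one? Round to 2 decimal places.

For each Q, cost = (D/Q)·S + (Q/2)·H.
TC(1,479) = (42,200/1,479)×170 + (1,479/2)×4 = €7,808.57
TC(3,929) = (42,200/3,929)×170 + (3,929/2)×4 = €9,683.91
Lots of 1,479 are cheaper by €1,875.34.

€1,875.34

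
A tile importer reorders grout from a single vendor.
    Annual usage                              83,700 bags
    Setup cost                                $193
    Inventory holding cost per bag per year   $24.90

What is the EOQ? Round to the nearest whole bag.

1,139 bags

EOQ = √(2DS/H) = √(2 × 83,700 × 193 / 24.9)
    = √(1,297,518.07) ≈ 1,139.09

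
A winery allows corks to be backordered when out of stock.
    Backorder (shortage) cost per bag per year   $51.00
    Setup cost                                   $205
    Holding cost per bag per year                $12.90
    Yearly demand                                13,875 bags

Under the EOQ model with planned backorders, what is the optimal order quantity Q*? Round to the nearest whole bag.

743 bags

Q* = √(2DS/H) · √((H + b)/b)
   = √(2 × 13,875 × 205 / 12.9) · √((12.9 + 51) / 51)
   = 664.070 × 1.1193 ≈ 743.33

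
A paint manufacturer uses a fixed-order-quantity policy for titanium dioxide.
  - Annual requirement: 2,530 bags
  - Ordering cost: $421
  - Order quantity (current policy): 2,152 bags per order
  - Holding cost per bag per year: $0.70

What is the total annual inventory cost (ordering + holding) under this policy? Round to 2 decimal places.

$1,248.15

Ordering: D/Q × S = 2,530/2,152 × $421 = $494.95
Holding:  Q/2 × H = 2,152/2 × $0.7 = $753.20
Total = $494.95 + $753.20 = $1,248.15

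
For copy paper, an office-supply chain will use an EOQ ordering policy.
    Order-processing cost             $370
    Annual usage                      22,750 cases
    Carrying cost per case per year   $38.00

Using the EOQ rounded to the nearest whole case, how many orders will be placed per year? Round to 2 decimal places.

34.16 orders per year

EOQ = √(2DS/H) = √(2 × 22,750 × 370 / 38)
    = √(443,026.32) ≈ 665.60 → Q = 666
Orders per year = D/Q = 22,750 / 666 = 34.159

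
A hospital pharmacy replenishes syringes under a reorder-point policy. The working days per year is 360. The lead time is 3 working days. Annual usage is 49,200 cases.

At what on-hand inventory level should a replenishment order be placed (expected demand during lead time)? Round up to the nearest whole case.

Daily demand d = 49,200 / 360 = 136.667 cases/day
Demand during lead time = 136.667 × 3 = 410.00
Reorder point = 410.00 → round up

410 cases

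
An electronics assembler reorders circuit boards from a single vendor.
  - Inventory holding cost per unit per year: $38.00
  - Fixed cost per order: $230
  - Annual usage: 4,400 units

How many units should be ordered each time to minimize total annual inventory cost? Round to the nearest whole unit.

231 units

EOQ = √(2DS/H) = √(2 × 4,400 × 230 / 38)
    = √(53,263.16) ≈ 230.79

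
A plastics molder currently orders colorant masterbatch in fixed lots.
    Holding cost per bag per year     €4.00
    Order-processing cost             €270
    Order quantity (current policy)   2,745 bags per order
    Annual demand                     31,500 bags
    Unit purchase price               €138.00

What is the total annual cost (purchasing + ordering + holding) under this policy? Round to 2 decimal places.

€4,355,588.36

Orders/yr = 31,500/2,745 = 11.475; ordering cost = 11.475 × €270 = €3,098.36
Average inventory = 2,745/2 = 1372.5; holding cost = 1372.5 × €4 = €5,490.00
Purchase cost = D·C = 31,500 × 138 = €4,347,000.00
Total = €3,098.36 + €5,490.00 + €4,347,000.00 = €4,355,588.36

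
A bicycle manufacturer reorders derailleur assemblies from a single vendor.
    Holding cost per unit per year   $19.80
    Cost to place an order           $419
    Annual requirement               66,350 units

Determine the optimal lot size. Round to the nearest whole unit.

1,676 units

EOQ = √(2DS/H) = √(2 × 66,350 × 419 / 19.8)
    = √(2,808,146.46) ≈ 1,675.75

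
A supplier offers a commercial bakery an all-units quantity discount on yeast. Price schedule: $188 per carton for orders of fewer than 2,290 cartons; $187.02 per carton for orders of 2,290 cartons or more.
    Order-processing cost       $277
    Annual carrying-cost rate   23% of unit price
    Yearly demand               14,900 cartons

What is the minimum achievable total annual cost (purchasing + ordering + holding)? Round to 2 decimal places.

$2,820,092.56

H₁ = 23%×$188 = $43.2400;  H₂ = 23%×$187.02 = $43.0146
EOQ₁ = √(2×14,900×277/43.2400) = 436.92  (< 2,290, feasible at tier 1)
EOQ₂ = √(2×14,900×277/43.0146) = 438.07  (< 2,290 → use Q = 2,290 at tier-2 price)
TC(tier 1 (EOQ₁), Q≈436.9) = $2,820,092.56
TC(tier 2, Q≈2,290.0) = $2,837,652.03
Minimum at tier 1 (EOQ₁): $2,820,092.56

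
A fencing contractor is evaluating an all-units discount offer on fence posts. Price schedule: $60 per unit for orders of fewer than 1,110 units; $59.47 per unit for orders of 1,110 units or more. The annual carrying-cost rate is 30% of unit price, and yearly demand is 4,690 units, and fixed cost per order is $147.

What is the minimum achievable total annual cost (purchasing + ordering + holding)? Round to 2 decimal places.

H₁ = 30%×$60 = $18.0000;  H₂ = 30%×$59.47 = $17.8410
EOQ₁ = √(2×4,690×147/18.0000) = 276.77  (< 1,110, feasible at tier 1)
EOQ₂ = √(2×4,690×147/17.8410) = 278.00  (< 1,110 → use Q = 1,110 at tier-2 price)
TC(tier 1 (EOQ₁), Q≈276.8) = $286,381.92
TC(tier 2, Q≈1,110.0) = $289,437.16
Minimum at tier 1 (EOQ₁): $286,381.92

$286,381.92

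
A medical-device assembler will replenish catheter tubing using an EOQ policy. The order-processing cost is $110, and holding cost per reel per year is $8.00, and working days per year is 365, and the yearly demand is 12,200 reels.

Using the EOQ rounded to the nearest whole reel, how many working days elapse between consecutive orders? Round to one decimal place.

17.3 days

Optimal lot size Q* = (2 × 12,200 × $110 / $8)^½ ≈ 579.22 → Q = 579 reels
Cycle time = (working days × Q)/D = (365 × 579) / 12,200 = 17.323 days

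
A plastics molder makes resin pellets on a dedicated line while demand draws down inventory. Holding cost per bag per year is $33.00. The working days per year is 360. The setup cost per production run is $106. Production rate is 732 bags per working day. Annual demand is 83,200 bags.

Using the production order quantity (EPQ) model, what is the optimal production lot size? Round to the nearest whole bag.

Daily demand d = 83,200/360 = 231.111; p = 732; 1 − d/p = 0.68427
EPQ = √(2DS / (H(1 − d/p)))
    = √(2 × 83,200 × 106 / (33 × 0.68427)) ≈ 883.81

884 bags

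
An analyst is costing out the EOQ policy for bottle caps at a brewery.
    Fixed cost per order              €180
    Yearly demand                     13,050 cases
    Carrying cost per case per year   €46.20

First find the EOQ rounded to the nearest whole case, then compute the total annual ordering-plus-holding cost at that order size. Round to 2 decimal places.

€14,732.54

2DS/H = 2·13,050·180/46.2 = 101,688.31
EOQ = √101,688.31 ≈ 318.89 → Q = 319 cases
Annual ordering cost = (D/Q)·S = (13,050/319) × 180 = €7,363.64
Annual holding cost  = (Q/2)·H = (319/2) × 46.2 = €7,368.90
Total = €7,363.64 + €7,368.90 = €14,732.54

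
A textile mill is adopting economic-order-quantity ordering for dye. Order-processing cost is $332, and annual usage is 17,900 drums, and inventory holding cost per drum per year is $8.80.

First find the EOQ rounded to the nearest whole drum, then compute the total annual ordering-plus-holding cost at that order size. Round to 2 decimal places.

EOQ = √(2DS/H) = √(2 × 17,900 × 332 / 8.8)
    = √(1,350,636.36) ≈ 1,162.17 → Q = 1,162 drums
Orders/yr = 17,900/1,162 = 15.404; ordering cost = 15.404 × $332 = $5,114.29
Average inventory = 1,162/2 = 581; holding cost = 581 × $8.8 = $5,112.80
Total = $5,114.29 + $5,112.80 = $10,227.09

$10,227.09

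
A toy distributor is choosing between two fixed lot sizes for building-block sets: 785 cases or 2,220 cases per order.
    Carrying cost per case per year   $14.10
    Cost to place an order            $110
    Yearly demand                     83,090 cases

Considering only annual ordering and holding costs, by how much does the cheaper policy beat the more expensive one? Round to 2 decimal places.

$2,590.64

Annual cost at Q: ordering D·S/Q plus holding Q·H/2.
TC(785) = (83,090/785)×110 + (785/2)×14.1 = $17,177.43
TC(2,220) = (83,090/2,220)×110 + (2,220/2)×14.1 = $19,768.07
Lots of 785 are cheaper by $2,590.64.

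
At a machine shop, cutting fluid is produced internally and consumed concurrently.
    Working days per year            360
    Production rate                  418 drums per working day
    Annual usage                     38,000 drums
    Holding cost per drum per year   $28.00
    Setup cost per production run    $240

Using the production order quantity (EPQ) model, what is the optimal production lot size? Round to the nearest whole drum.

934 drums

d = 38,000/360 = 105.5556 drums/day;  effective holding cost H(1 − d/p) = 28·(1 − 105.5556/418) = 20.92929
Q* = √(2DS / H_eff) = √(2·38,000·240 / 20.92929) ≈ 933.54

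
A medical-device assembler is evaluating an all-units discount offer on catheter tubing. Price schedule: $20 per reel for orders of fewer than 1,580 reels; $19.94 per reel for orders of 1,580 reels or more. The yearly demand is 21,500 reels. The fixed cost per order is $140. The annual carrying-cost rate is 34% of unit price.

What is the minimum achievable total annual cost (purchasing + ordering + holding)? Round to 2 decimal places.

$435,970.95

H₁ = 34%×$20 = $6.8000;  H₂ = 34%×$19.94 = $6.7796
EOQ₁ = √(2×21,500×140/6.8000) = 940.90  (< 1,580, feasible at tier 1)
EOQ₂ = √(2×21,500×140/6.7796) = 942.32  (< 1,580 → use Q = 1,580 at tier-2 price)
TC(tier 1 (EOQ₁), Q≈940.9) = $436,398.12
TC(tier 2, Q≈1,580.0) = $435,970.95
Minimum at tier 2: $435,970.95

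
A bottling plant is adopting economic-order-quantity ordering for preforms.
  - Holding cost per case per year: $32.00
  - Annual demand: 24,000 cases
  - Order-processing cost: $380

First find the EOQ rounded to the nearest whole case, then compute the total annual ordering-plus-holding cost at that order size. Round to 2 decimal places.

EOQ = √(2DS/H) = √(2 × 24,000 × 380 / 32)
    = √(570,000.00) ≈ 754.98 → Q = 755 cases
Orders/yr = 24,000/755 = 31.788; ordering cost = 31.788 × $380 = $12,079.47
Average inventory = 755/2 = 377.5; holding cost = 377.5 × $32 = $12,080.00
Total = $12,079.47 + $12,080.00 = $24,159.47

$24,159.47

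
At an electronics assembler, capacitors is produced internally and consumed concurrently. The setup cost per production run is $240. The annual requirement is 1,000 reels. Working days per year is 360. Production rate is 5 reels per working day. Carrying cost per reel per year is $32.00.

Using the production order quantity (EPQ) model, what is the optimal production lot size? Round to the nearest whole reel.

d = 1,000/360 = 2.7778 reels/day;  effective holding cost H(1 − d/p) = 32·(1 − 2.7778/5) = 14.22222
Q* = √(2DS / H_eff) = √(2·1,000·240 / 14.22222) ≈ 183.71

184 reels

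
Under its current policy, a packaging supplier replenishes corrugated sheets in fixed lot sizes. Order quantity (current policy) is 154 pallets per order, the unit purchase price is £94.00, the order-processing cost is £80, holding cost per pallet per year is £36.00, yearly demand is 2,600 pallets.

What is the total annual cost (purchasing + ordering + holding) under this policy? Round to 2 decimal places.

Ordering: D/Q × S = 2,600/154 × £80 = £1,350.65
Holding:  Q/2 × H = 154/2 × £36 = £2,772.00
Purchase cost = D·C = 2,600 × 94 = £244,400.00
Total = £1,350.65 + £2,772.00 + £244,400.00 = £248,522.65

£248,522.65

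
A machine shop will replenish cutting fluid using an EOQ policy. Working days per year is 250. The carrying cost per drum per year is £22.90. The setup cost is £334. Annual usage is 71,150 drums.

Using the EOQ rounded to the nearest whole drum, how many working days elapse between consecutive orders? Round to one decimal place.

EOQ = √(2DS/H) = √(2 × 71,150 × 334 / 22.9)
    = √(2,075,467.25) ≈ 1,440.65 → Q = 1,441 drums
Days between orders = 250 / (D/Q) = 250 / 49.375 ≈ 5.063

5.1 days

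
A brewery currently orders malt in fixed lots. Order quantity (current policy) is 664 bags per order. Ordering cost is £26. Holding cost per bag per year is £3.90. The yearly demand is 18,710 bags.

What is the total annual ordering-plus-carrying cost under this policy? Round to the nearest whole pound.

£2,027

Annual ordering cost = (D/Q)·S = (18,710/664) × 26 = £732.62
Annual holding cost  = (Q/2)·H = (664/2) × 3.9 = £1,294.80
Total = £732.62 + £1,294.80 = £2,027.42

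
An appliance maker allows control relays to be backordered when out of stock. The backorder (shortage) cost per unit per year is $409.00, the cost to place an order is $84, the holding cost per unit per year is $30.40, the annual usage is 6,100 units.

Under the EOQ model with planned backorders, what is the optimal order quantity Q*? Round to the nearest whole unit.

190 units

Q* = √(2DS/H) · √((H + b)/b)
   = √(2 × 6,100 × 84 / 30.4) · √((30.4 + 409) / 409)
   = 183.604 × 1.0365 ≈ 190.31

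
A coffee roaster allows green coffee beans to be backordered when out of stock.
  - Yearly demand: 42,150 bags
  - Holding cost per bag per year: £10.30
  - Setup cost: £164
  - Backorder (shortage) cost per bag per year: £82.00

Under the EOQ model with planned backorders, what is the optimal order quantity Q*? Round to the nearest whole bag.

Basic EOQ = √(2·42,150·164/10.3) = 1,158.556
Backorder adjustment √((H+b)/b) = √((10.3+82)/82) = 1.0609
Q* = 1,158.556 × 1.0609 ≈ 1,229.17

1,229 bags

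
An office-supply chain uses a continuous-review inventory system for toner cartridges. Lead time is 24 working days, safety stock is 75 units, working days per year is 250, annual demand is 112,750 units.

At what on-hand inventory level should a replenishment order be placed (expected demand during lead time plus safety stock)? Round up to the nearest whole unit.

Daily demand d = 112,750 / 250 = 451.000 units/day
Demand during lead time = 451.000 × 24 = 10,824.00
Reorder point = 10,824.00 + 75 = 10,899.00 → round up

10,899 units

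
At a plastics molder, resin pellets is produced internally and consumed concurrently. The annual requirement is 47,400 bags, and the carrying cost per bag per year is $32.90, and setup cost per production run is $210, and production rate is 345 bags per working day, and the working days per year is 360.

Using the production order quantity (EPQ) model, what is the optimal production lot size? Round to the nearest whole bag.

989 bags

Daily demand d = 47,400/360 = 131.667; p = 345; 1 − d/p = 0.61836
EPQ = √(2DS / (H(1 − d/p)))
    = √(2 × 47,400 × 210 / (32.9 × 0.61836)) ≈ 989.23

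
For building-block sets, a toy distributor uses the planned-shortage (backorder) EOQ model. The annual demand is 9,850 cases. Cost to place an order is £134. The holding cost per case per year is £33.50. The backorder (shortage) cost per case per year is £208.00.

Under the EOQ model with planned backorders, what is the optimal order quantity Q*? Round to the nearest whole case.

302 cases

Q* = √(2DS/H) · √((H + b)/b)
   = √(2 × 9,850 × 134 / 33.5) · √((33.5 + 208) / 208)
   = 280.713 × 1.0775 ≈ 302.48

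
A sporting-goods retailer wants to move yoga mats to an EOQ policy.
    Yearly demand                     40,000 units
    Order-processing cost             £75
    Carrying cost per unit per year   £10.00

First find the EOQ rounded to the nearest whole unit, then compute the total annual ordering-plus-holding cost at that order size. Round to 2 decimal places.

£7,745.97

Optimal lot size Q* = (2 × 40,000 × £75 / £10)^½ ≈ 774.60 → Q = 775 units
Ordering: D/Q × S = 40,000/775 × £75 = £3,870.97
Holding:  Q/2 × H = 775/2 × £10 = £3,875.00
Total = £3,870.97 + £3,875.00 = £7,745.97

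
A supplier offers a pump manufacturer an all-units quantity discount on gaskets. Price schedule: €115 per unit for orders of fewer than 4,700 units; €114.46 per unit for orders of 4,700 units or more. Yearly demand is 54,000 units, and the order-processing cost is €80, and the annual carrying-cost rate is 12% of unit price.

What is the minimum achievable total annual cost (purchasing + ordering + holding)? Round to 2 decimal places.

€6,214,036.87

H₁ = 12%×€115 = €13.8000;  H₂ = 12%×€114.46 = €13.7352
EOQ₁ = √(2×54,000×80/13.8000) = 791.26  (< 4,700, feasible at tier 1)
EOQ₂ = √(2×54,000×80/13.7352) = 793.12  (< 4,700 → use Q = 4,700 at tier-2 price)
TC(tier 1 (EOQ₁), Q≈791.3) = €6,220,919.34
TC(tier 2, Q≈4,700.0) = €6,214,036.87
Minimum at tier 2: €6,214,036.87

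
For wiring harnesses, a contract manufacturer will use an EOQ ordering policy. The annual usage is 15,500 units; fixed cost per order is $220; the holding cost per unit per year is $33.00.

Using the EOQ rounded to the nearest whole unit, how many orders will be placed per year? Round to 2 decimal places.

34.07 orders per year

EOQ = √(2DS/H) = √(2 × 15,500 × 220 / 33)
    = √(206,666.67) ≈ 454.61 → Q = 455
Orders per year = D/Q = 15,500 / 455 = 34.066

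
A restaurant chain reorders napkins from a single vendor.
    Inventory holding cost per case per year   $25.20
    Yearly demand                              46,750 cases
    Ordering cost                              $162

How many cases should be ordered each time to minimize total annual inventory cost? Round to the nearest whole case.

Optimal lot size Q* = (2 × 46,750 × $162 / $25.2)^½ ≈ 775.29

775 cases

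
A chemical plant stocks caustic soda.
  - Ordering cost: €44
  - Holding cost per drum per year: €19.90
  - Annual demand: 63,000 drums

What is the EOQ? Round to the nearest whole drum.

2DS/H = 2·63,000·44/19.9 = 278,592.96
EOQ = √278,592.96 ≈ 527.82

528 drums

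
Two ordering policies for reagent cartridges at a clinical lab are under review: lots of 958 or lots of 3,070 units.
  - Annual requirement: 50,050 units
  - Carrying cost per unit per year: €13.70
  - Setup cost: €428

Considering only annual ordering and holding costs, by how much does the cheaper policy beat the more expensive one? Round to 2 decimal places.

TC(Q) = (D/Q)S + (Q/2)H
TC(958) = (50,050/958)×428 + (958/2)×13.7 = €28,922.84
TC(3,070) = (50,050/3,070)×428 + (3,070/2)×13.7 = €28,007.15
|ΔTC| = |€28,922.84 − €28,007.15| = €915.69

€915.69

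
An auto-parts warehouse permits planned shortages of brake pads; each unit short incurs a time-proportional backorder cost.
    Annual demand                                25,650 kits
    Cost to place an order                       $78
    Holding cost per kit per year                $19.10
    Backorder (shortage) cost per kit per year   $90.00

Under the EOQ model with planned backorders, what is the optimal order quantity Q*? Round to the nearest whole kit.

Basic EOQ = √(2·25,650·78/19.1) = 457.709
Backorder adjustment √((H+b)/b) = √((19.1+90)/90) = 1.1010
Q* = 457.709 × 1.1010 ≈ 503.94

504 kits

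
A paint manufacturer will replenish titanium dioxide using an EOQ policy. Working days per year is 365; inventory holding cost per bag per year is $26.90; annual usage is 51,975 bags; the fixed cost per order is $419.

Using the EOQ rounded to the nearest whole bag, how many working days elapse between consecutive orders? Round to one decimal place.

Q* = √(2·D·S / H) = √(2·51,975·419 / 26.9) = √1,619,146.8 ≈ 1,272.46 → Q = 1,272 bags
T = Q/D × 365 days = 1,272/51,975 × 365 = 8.933 days

8.9 days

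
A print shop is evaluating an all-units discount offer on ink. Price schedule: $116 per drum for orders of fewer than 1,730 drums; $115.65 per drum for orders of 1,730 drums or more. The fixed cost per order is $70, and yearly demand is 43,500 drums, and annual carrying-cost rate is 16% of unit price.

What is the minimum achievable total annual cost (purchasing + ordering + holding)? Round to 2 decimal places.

H₁ = 16%×$116 = $18.5600;  H₂ = 16%×$115.65 = $18.5040
EOQ₁ = √(2×43,500×70/18.5600) = 572.82  (< 1,730, feasible at tier 1)
EOQ₂ = √(2×43,500×70/18.5040) = 573.69  (< 1,730 → use Q = 1,730 at tier-2 price)
TC(tier 1 (EOQ₁), Q≈572.8) = $5,056,631.58
TC(tier 2, Q≈1,730.0) = $5,048,541.08
Minimum at tier 2: $5,048,541.08

$5,048,541.08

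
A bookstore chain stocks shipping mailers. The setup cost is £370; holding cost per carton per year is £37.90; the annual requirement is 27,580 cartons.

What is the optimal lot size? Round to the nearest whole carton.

734 cartons

Q* = √(2·D·S / H) = √(2·27,580·370 / 37.9) = √538,501.3 ≈ 733.83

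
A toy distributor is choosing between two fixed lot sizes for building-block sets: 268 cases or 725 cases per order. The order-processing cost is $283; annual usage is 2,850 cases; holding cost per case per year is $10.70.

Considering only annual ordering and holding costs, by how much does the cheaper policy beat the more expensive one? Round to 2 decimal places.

$547.92

For each Q, cost = (D/Q)·S + (Q/2)·H.
TC(268) = (2,850/268)×283 + (268/2)×10.7 = $4,443.31
TC(725) = (2,850/725)×283 + (725/2)×10.7 = $4,991.23
Cheaper: Q = 268.  Difference = $547.92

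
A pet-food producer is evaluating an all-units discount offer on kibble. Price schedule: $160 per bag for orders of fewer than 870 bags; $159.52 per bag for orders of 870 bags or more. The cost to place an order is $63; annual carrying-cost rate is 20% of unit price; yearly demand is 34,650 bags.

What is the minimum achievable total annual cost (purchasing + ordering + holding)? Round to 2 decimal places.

H₁ = 20%×$160 = $32.0000;  H₂ = 20%×$159.52 = $31.9040
EOQ₁ = √(2×34,650×63/32.0000) = 369.37  (< 870, feasible at tier 1)
EOQ₂ = √(2×34,650×63/31.9040) = 369.93  (< 870 → use Q = 870 at tier-2 price)
TC(tier 1 (EOQ₁), Q≈369.4) = $5,555,819.85
TC(tier 2, Q≈870.0) = $5,543,755.38
Minimum at tier 2: $5,543,755.38

$5,543,755.38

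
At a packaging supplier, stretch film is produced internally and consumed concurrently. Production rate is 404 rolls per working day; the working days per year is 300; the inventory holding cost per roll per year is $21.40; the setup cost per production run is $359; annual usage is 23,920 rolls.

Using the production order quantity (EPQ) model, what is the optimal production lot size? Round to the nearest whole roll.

Daily demand d = 23,920/300 = 79.733; p = 404; 1 − d/p = 0.80264
EPQ = √(2DS / (H(1 − d/p)))
    = √(2 × 23,920 × 359 / (21.4 × 0.80264)) ≈ 999.94

1,000 rolls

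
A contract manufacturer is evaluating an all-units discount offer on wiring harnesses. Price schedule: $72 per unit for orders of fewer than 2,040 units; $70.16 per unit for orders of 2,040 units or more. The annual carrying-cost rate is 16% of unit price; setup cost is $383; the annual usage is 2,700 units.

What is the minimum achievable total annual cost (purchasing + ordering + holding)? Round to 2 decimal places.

$199,281.15

H₁ = 16%×$72 = $11.5200;  H₂ = 16%×$70.16 = $11.2256
EOQ₁ = √(2×2,700×383/11.5200) = 423.71  (< 2,040, feasible at tier 1)
EOQ₂ = √(2×2,700×383/11.2256) = 429.23  (< 2,040 → use Q = 2,040 at tier-2 price)
TC(tier 1 (EOQ₁), Q≈423.7) = $199,281.15
TC(tier 2, Q≈2,040.0) = $201,389.02
Minimum at tier 1 (EOQ₁): $199,281.15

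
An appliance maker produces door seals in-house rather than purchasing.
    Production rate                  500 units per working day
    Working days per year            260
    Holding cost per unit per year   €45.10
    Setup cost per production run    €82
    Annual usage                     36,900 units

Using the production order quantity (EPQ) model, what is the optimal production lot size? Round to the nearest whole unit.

Daily demand d = 36,900/260 = 141.923; p = 500; 1 − d/p = 0.71615
EPQ = √(2DS / (H(1 − d/p)))
    = √(2 × 36,900 × 82 / (45.1 × 0.71615)) ≈ 432.86

433 units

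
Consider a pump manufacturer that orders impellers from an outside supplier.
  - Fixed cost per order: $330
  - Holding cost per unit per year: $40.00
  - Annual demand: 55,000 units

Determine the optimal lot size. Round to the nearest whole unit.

2DS/H = 2·55,000·330/40 = 907,500.00
EOQ = √907,500.00 ≈ 952.63

953 units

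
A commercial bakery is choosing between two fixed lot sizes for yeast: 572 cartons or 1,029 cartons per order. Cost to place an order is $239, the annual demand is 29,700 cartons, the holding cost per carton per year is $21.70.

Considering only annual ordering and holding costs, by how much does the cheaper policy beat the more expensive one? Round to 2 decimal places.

Annual cost at Q: ordering D·S/Q plus holding Q·H/2.
TC(572) = (29,700/572)×239 + (572/2)×21.7 = $18,615.82
TC(1,029) = (29,700/1,029)×239 + (1,029/2)×21.7 = $18,062.90
Cheaper: Q = 1,029.  Difference = $552.91

$552.91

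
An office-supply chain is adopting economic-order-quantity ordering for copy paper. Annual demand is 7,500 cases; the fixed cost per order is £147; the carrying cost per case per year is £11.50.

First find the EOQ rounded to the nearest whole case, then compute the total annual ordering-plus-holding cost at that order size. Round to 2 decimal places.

£5,035.62

2DS/H = 2·7,500·147/11.5 = 191,739.13
EOQ = √191,739.13 ≈ 437.88 → Q = 438 cases
Orders/yr = 7,500/438 = 17.123; ordering cost = 17.123 × £147 = £2,517.12
Average inventory = 438/2 = 219; holding cost = 219 × £11.5 = £2,518.50
Total = £2,517.12 + £2,518.50 = £5,035.62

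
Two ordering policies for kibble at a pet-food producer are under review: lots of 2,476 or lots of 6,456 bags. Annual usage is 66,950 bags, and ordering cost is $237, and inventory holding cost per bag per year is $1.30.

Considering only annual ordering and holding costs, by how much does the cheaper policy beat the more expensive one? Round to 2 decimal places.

$1,363.64

For each Q, cost = (D/Q)·S + (Q/2)·H.
TC(2,476) = (66,950/2,476)×237 + (2,476/2)×1.3 = $8,017.78
TC(6,456) = (66,950/6,456)×237 + (6,456/2)×1.3 = $6,654.14
Lots of 6,456 are cheaper by $1,363.64.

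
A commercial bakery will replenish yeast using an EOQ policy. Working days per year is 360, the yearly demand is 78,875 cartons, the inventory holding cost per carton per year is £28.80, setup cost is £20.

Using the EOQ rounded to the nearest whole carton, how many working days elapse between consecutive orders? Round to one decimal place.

Q* = √(2·D·S / H) = √(2·78,875·20 / 28.8) = √109,548.6 ≈ 330.98 → Q = 331 cartons
Days between orders = 360 / (D/Q) = 360 / 238.293 ≈ 1.511

1.5 days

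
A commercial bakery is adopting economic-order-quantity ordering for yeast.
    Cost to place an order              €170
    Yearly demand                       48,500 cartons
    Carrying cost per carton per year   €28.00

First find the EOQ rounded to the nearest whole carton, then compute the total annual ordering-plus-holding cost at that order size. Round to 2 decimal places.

2DS/H = 2·48,500·170/28 = 588,928.57
EOQ = √588,928.57 ≈ 767.42 → Q = 767 cartons
Annual ordering cost = (D/Q)·S = (48,500/767) × 170 = €10,749.67
Annual holding cost  = (Q/2)·H = (767/2) × 28 = €10,738.00
Total = €10,749.67 + €10,738.00 = €21,487.67

€21,487.67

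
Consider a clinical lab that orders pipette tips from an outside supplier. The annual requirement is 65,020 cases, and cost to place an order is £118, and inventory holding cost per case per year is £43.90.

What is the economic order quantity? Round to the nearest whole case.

EOQ = √(2DS/H) = √(2 × 65,020 × 118 / 43.9)
    = √(349,538.04) ≈ 591.22

591 cases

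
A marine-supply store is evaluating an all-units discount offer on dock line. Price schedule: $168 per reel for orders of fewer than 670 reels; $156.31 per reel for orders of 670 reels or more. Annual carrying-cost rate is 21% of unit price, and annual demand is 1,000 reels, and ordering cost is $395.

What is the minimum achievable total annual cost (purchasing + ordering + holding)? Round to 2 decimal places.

H₁ = 21%×$168 = $35.2800;  H₂ = 21%×$156.31 = $32.8251
EOQ₁ = √(2×1,000×395/35.2800) = 149.64  (< 670, feasible at tier 1)
EOQ₂ = √(2×1,000×395/32.8251) = 155.14  (< 670 → use Q = 670 at tier-2 price)
TC(tier 1 (EOQ₁), Q≈149.6) = $173,279.32
TC(tier 2, Q≈670.0) = $167,895.96
Minimum at tier 2: $167,895.96

$167,895.96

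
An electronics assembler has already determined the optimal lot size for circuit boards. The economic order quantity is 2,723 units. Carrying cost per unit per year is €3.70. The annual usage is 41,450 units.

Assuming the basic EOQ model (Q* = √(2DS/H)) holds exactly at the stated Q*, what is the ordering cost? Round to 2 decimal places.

EOQ relation: Q² = 2DS/H, so rearrange for the unknown.
S = Q²H / (2D) = 2,723² × 3.7 / (2 × 41,450) = 330.9348

€330.93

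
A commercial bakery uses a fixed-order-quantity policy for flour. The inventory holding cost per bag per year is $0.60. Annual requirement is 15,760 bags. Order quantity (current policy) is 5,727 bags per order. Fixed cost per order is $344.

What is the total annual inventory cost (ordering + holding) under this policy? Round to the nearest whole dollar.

Ordering: D/Q × S = 15,760/5,727 × $344 = $946.65
Holding:  Q/2 × H = 5,727/2 × $0.6 = $1,718.10
Total = $946.65 + $1,718.10 = $2,664.75

$2,665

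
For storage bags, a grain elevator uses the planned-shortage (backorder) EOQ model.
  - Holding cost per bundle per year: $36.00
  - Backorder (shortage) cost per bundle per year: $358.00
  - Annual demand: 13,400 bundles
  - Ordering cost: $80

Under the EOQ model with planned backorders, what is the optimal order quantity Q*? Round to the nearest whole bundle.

Basic EOQ = √(2·13,400·80/36) = 244.040
Backorder adjustment √((H+b)/b) = √((36+358)/358) = 1.0491
Q* = 244.040 × 1.0491 ≈ 256.02

256 bundles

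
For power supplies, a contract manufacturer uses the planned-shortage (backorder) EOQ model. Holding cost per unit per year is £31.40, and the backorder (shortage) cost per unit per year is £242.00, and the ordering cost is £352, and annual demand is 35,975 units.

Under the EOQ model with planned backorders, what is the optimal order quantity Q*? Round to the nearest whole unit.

955 units

Basic EOQ = √(2·35,975·352/31.4) = 898.094
Backorder adjustment √((H+b)/b) = √((31.4+242)/242) = 1.0629
Q* = 898.094 × 1.0629 ≈ 954.58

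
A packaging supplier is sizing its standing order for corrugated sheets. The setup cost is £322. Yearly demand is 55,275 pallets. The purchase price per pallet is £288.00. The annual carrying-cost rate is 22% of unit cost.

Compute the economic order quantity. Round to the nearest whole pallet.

Carrying cost H = £288 × 22% = £63.3600/pallet/yr
Q* = √(2·D·S / H) = √(2·55,275·322 / 63.36) = √561,822.9 ≈ 749.55

750 pallets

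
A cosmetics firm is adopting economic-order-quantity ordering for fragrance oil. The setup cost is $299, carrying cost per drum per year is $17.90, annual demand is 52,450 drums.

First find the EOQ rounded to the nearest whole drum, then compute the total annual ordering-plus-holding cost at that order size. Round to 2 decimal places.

Optimal lot size Q* = (2 × 52,450 × $299 / $17.9)^½ ≈ 1,323.72 → Q = 1,324 drums
Orders/yr = 52,450/1,324 = 39.615; ordering cost = 39.615 × $299 = $11,844.83
Average inventory = 1,324/2 = 662; holding cost = 662 × $17.9 = $11,849.80
Total = $11,844.83 + $11,849.80 = $23,694.63

$23,694.63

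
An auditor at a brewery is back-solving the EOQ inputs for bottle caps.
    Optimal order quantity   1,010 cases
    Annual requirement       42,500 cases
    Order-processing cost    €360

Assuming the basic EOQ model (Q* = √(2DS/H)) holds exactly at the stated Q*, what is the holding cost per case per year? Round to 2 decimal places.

€30.00

EOQ relation: Q² = 2DS/H, so rearrange for the unknown.
H = 2DS / Q² = 2 × 42,500 × 360 / 1,010² = 29.9971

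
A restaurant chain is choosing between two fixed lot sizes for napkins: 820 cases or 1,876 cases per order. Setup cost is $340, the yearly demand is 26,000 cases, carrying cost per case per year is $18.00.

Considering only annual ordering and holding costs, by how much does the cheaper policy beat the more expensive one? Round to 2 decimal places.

$3,435.67

TC(Q) = (D/Q)S + (Q/2)H
TC(820) = (26,000/820)×340 + (820/2)×18 = $18,160.49
TC(1,876) = (26,000/1,876)×340 + (1,876/2)×18 = $21,596.15
|ΔTC| = |$18,160.49 − $21,596.15| = $3,435.67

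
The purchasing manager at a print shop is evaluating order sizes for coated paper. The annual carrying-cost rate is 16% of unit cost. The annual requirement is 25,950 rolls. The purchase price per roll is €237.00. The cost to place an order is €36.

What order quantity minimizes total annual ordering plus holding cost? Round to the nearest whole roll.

H = i·C = 0.16 × €237 = €37.9200 per roll-year
Q* = √(2·D·S / H) = √(2·25,950·36 / 37.92) = √49,272.2 ≈ 221.97

222 rolls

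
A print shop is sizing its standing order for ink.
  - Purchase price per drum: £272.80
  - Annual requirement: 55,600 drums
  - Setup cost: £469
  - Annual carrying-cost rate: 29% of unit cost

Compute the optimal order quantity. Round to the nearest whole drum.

H = i·C = 0.29 × £272.8 = £79.1120 per drum-year
Optimal lot size Q* = (2 × 55,600 × £469 / £79.112)^½ ≈ 811.93

812 drums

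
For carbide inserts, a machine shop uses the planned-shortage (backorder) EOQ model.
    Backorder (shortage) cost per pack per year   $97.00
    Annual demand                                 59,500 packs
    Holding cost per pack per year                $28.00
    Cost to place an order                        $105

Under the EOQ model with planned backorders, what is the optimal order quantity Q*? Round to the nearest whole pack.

Q* = √(2DS/H) · √((H + b)/b)
   = √(2 × 59,500 × 105 / 28) · √((28 + 97) / 97)
   = 668.019 × 1.1352 ≈ 758.33

758 packs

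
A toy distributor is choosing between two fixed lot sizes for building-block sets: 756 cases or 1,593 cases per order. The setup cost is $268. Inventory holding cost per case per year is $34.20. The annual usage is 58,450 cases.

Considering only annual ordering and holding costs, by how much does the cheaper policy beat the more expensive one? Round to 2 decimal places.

For each Q, cost = (D/Q)·S + (Q/2)·H.
TC(756) = (58,450/756)×268 + (756/2)×34.2 = $33,647.97
TC(1,593) = (58,450/1,593)×268 + (1,593/2)×34.2 = $37,073.70
|ΔTC| = |$33,647.97 − $37,073.70| = $3,425.73

$3,425.73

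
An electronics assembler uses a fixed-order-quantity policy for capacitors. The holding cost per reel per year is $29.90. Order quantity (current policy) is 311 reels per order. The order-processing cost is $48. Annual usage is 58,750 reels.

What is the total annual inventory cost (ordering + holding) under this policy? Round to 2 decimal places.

$13,716.97

Annual ordering cost = (D/Q)·S = (58,750/311) × 48 = $9,067.52
Annual holding cost  = (Q/2)·H = (311/2) × 29.9 = $4,649.45
Total = $9,067.52 + $4,649.45 = $13,716.97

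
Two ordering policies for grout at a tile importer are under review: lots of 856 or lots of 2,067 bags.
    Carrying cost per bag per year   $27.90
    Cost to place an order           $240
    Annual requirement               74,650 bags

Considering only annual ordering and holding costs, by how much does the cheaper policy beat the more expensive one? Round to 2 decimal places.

TC(Q) = (D/Q)S + (Q/2)H
TC(856) = (74,650/856)×240 + (856/2)×27.9 = $32,871.11
TC(2,067) = (74,650/2,067)×240 + (2,067/2)×27.9 = $37,502.28
|ΔTC| = |$32,871.11 − $37,502.28| = $4,631.18

$4,631.18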